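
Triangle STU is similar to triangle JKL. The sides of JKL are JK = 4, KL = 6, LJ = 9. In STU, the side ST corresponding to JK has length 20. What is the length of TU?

Since the triangles are similar, the ratio of corresponding sides is constant.
Scale factor k = ST / JK = 20 / 4 = 5
TU = k * KL = 5 * 6 = 30

30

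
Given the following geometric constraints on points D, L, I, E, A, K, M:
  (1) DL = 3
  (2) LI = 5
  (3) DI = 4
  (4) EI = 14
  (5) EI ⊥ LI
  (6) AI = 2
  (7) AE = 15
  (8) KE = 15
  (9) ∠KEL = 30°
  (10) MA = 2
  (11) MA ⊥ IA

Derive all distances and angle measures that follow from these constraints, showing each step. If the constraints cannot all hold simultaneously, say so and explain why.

The constraints are consistent.

Step 1: From LI = 5, IE = 14, and ∠LIE = 90°, by the law of cosines:
  LE² = LI² + IE² - 2·LI·IE·cos(90°) = 25 + 196 - 0 = 221
  LE ≈ 14.87

Step 2: From IA = 2, AM = 2, and ∠IAM = 90°, by the law of cosines:
  IM² = IA² + AM² - 2·IA·AM·cos(90°) = 4 + 4 - 0 = 8
  IM = 2·√2

Step 3: From DI = 4, DL = 3, IL = 5, by the inverse law of cosines:
  cos(∠IDL) = (DI² + DL² - IL²) / (2·DI·DL)
  ∠IDL = 90°

Step 4: From LD = 3, LI = 5, DI = 4, by the inverse law of cosines:
  cos(∠DLI) = (LD² + LI² - DI²) / (2·LD·LI)
  ∠DLI = 53.13°

Step 5: From IA = 2, IE = 14, AE = 15, by the inverse law of cosines:
  cos(∠AIE) = (IA² + IE² - AE²) / (2·IA·IE)
  ∠AIE = 116.51°

Step 6: From ID = 4, IL = 5, DL = 3, by the inverse law of cosines:
  cos(∠DIL) = (ID² + IL² - DL²) / (2·ID·IL)
  ∠DIL = 36.87°

Step 7: From EA = 15, EI = 14, AI = 2, by the inverse law of cosines:
  cos(∠AEI) = (EA² + EI² - AI²) / (2·EA·EI)
  ∠AEI = 6.85°

Step 8: From AE = 15, AI = 2, EI = 14, by the inverse law of cosines:
  cos(∠EAI) = (AE² + AI² - EI²) / (2·AE·AI)
  ∠EAI = 56.63°

Step 9: From LE = 14.87, EK = 15, and ∠LEK = 30°, by the law of cosines:
  LK² = LE² + EK² - 2·LE·EK·cos(30°) = 221 + 225 - 386.2 = 59.77
  LK ≈ 7.73

Step 10: From LE = 14.87, LI = 5, EI = 14, by the inverse law of cosines:
  cos(∠ELI) = (LE² + LI² - EI²) / (2·LE·LI)
  ∠ELI = 70.35°

Step 11: From IA = 2, IM = 2·√2, AM = 2, by the inverse law of cosines:
  cos(∠AIM) = (IA² + IM² - AM²) / (2·IA·IM)
  ∠AIM = 45°

Step 12: From EI = 14, EL = 14.87, IL = 5, by the inverse law of cosines:
  cos(∠IEL) = (EI² + EL² - IL²) / (2·EI·EL)
  ∠IEL = 19.65°

Step 13: From MA = 2, MI = 2·√2, AI = 2, by the inverse law of cosines:
  cos(∠AMI) = (MA² + MI² - AI²) / (2·MA·MI)
  ∠AMI = 45°

Step 14: From LE = 14.87, LK = 7.73, EK = 15, by the inverse law of cosines:
  cos(∠ELK) = (LE² + LK² - EK²) / (2·LE·LK)
  ∠ELK = 75.96°

Step 15: From KE = 15, KL = 7.73, EL = 14.87, by the inverse law of cosines:
  cos(∠EKL) = (KE² + KL² - EL²) / (2·KE·KL)
  ∠EKL = 74.04°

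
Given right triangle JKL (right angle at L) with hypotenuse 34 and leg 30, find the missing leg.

Rearranging the Pythagorean theorem to solve for the unknown leg:
leg^2 = hypotenuse^2 - known_leg^2 = 1156 - 900 = 256
leg = sqrt(256) = 16.

16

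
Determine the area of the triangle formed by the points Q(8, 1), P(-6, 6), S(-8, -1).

Shoelace: Area = (1/2)|8(6--1) + -6(-1-1) + -8(1-6)| = (1/2)(108) = 54

54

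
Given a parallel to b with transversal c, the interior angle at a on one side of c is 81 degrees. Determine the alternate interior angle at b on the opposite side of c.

Alternate interior angles formed by parallel lines and a transversal are equal.
The given angle is 81 degrees.
The alternate interior angle = 81 degrees.

81 degrees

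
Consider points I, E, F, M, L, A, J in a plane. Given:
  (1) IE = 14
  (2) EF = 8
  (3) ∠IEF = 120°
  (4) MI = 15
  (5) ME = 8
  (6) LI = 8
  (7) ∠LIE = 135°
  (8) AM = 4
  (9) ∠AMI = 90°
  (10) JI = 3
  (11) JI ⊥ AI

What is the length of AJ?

Step 1: By the law of cosines on triangle AMI: AI² = 4² + 15² − 2·4·15·cos(90°) = 241, so AI ≈ 15.52.
Step 2: By the law of cosines on triangle AIJ: AJ² = 15.52² + 3² − 2·15.52·3·cos(90°) = 250, so AJ = 5·√10.

Therefore, the length of AJ = 5·√10.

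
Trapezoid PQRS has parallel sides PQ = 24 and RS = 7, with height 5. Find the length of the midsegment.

The midsegment (median) of a trapezoid connects the midpoints of the non-parallel sides.
Its length is the average of the two bases: (24 + 7) / 2 = 31/2.

31/2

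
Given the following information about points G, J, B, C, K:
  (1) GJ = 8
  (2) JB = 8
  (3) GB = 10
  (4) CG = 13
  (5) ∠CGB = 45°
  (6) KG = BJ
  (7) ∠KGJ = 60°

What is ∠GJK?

From the given relations: KG = BJ = 8.
Step 1: By the law of cosines on triangle JGK: JK² = 8² + 8² − 2·8·8·cos(60°) = 64, so JK = 8.
Step 2: By the inverse law of cosines on triangle GJK: cos(∠GJK) = (8² + 8² − 8²) / (2·8·8) = 64/128 = 0.5, so ∠GJK = 60°.

Therefore, the measure of angle ∠GJK = 60°.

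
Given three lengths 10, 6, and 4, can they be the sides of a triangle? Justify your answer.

Check the triangle inequality: 6 + 4 = 10 ≤ 10.
Since the sum of two sides does not exceed the third, no triangle can be formed.

No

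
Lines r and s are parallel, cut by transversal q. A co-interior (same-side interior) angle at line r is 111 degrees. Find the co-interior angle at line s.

Co-interior angles sum to 180: 180 - 111 = 69 degrees.

69 degrees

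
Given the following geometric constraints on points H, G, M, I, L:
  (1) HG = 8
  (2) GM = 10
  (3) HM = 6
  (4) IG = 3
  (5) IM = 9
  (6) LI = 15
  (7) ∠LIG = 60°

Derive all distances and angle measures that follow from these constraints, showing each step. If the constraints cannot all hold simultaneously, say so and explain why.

The constraints are consistent.

Step 1: From GI = 3, IL = 15, and ∠GIL = 60°, by the law of cosines:
  GL² = GI² + IL² - 2·GI·IL·cos(60°) = 9 + 225 - 45 = 189
  GL = 3·√21

Step 2: From HG = 8, HM = 6, GM = 10, by the inverse law of cosines:
  cos(∠GHM) = (HG² + HM² - GM²) / (2·HG·HM)
  ∠GHM = 90°

Step 3: From GH = 8, GM = 10, HM = 6, by the inverse law of cosines:
  cos(∠HGM) = (GH² + GM² - HM²) / (2·GH·GM)
  ∠HGM = 36.87°

Step 4: From GI = 3, GM = 10, IM = 9, by the inverse law of cosines:
  cos(∠IGM) = (GI² + GM² - IM²) / (2·GI·GM)
  ∠IGM = 62.18°

Step 5: From MG = 10, MH = 6, GH = 8, by the inverse law of cosines:
  cos(∠GMH) = (MG² + MH² - GH²) / (2·MG·MH)
  ∠GMH = 53.13°

Step 6: From MG = 10, MI = 9, GI = 3, by the inverse law of cosines:
  cos(∠GMI) = (MG² + MI² - GI²) / (2·MG·MI)
  ∠GMI = 17.15°

Step 7: From IG = 3, IM = 9, GM = 10, by the inverse law of cosines:
  cos(∠GIM) = (IG² + IM² - GM²) / (2·IG·IM)
  ∠GIM = 100.67°

Step 8: From GI = 3, GL = 3·√21, IL = 15, by the inverse law of cosines:
  cos(∠IGL) = (GI² + GL² - IL²) / (2·GI·GL)
  ∠IGL = 109.11°

Step 9: From LG = 3·√21, LI = 15, GI = 3, by the inverse law of cosines:
  cos(∠GLI) = (LG² + LI² - GI²) / (2·LG·LI)
  ∠GLI = 10.89°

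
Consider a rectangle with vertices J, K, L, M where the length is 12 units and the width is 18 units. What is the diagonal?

A rectangle's diagonal splits it into two right triangles, with the diagonal as the hypotenuse.
By the Pythagorean theorem, d^2 = 12^2 + 18^2 = 468.
Therefore d = sqrt(468) = 6*sqrt(13).

6*sqrt(13)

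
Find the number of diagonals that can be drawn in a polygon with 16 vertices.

Each of the 16 vertices connects to 13 non-adjacent vertices via diagonals.
Total connections = 16 × 13 = 208, but each diagonal is counted twice.
Number of diagonals = 208 / 2 = 104.

104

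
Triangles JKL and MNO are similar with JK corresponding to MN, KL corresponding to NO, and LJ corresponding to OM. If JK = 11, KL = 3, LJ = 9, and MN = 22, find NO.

k = 22/11 = 2. NO = 2 * 3 = 6.

6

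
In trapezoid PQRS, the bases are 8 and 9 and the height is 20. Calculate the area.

A trapezoid's area equals the midsegment times the height.
The midsegment is (8 + 9) / 2 = 17/2.
Area = 17/2 * 20 = 170.

170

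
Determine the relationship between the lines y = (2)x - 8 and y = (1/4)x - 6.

Slope of line 1: m1 = 2
Slope of line 2: m2 = 1/4
For parallel lines we need equal slopes: 2 != 1/4.
For perpendicular lines we need m1*m2 = -1: (2)(1/4) = 1/2 != -1.
Since neither condition holds, the lines are neither parallel nor perpendicular.

Neither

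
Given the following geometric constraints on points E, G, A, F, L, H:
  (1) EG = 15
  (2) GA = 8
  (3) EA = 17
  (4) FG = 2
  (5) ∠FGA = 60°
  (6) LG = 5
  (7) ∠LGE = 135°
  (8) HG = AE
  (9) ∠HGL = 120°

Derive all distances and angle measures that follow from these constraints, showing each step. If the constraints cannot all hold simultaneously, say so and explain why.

The constraints are consistent.

From the given relations:
  HG = AE = 17

Step 1: From EG = 15, GL = 5, and ∠EGL = 135°, by the law of cosines:
  EL² = EG² + GL² - 2·EG·GL·cos(135°) = 225 + 25 + 106.1 = 356.1
  EL ≈ 18.87

Step 2: From AG = 8, GF = 2, and ∠AGF = 60°, by the law of cosines:
  AF² = AG² + GF² - 2·AG·GF·cos(60°) = 64 + 4 - 16 = 52
  AF = 2·√13

Step 3: From LG = 5, GH = 17, and ∠LGH = 120°, by the law of cosines:
  LH² = LG² + GH² - 2·LG·GH·cos(120°) = 25 + 289 + 85 = 399
  LH ≈ 19.97

Step 4: From EA = 17, EG = 15, AG = 8, by the inverse law of cosines:
  cos(∠AEG) = (EA² + EG² - AG²) / (2·EA·EG)
  ∠AEG = 28.07°

Step 5: From GA = 8, GE = 15, AE = 17, by the inverse law of cosines:
  cos(∠AGE) = (GA² + GE² - AE²) / (2·GA·GE)
  ∠AGE = 90°

Step 6: From AE = 17, AG = 8, EG = 15, by the inverse law of cosines:
  cos(∠EAG) = (AE² + AG² - EG²) / (2·AE·AG)
  ∠EAG = 61.93°

Step 7: From EG = 15, EL = 18.87, GL = 5, by the inverse law of cosines:
  cos(∠GEL) = (EG² + EL² - GL²) / (2·EG·EL)
  ∠GEL = 10.8°

Step 8: From AF = 2·√13, AG = 8, FG = 2, by the inverse law of cosines:
  cos(∠FAG) = (AF² + AG² - FG²) / (2·AF·AG)
  ∠FAG = 13.9°

Step 9: From FA = 2·√13, FG = 2, AG = 8, by the inverse law of cosines:
  cos(∠AFG) = (FA² + FG² - AG²) / (2·FA·FG)
  ∠AFG = 106.1°

Step 10: From LE = 18.87, LG = 5, EG = 15, by the inverse law of cosines:
  cos(∠ELG) = (LE² + LG² - EG²) / (2·LE·LG)
  ∠ELG = 34.2°

Step 11: From LG = 5, LH = 19.97, GH = 17, by the inverse law of cosines:
  cos(∠GLH) = (LG² + LH² - GH²) / (2·LG·LH)
  ∠GLH = 47.48°

Step 12: From HG = 17, HL = 19.97, GL = 5, by the inverse law of cosines:
  cos(∠GHL) = (HG² + HL² - GL²) / (2·HG·HL)
  ∠GHL = 12.52°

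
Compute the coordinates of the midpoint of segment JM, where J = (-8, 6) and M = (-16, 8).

The midpoint is the point halfway along the segment.
Move half the horizontal distance: -8 + (-16 - -8)/2 = -8 + -8/2 = -12
Move half the vertical distance: 6 + (8 - 6)/2 = 6 + 2/2 = 7
Midpoint = (-12, 7)

(-12, 7)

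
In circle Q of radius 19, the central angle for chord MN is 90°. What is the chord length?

Drop a perpendicular from the center to the chord, bisecting both the chord and the central angle.
Each half-chord = r sin(θ/2) = 19 sin(45°).
The full chord = 2 × 19 × sin(45°) = 19*sqrt(2).

19*sqrt(2)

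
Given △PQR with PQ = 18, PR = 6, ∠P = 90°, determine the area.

Area = (1/2) * PQ * PR * sin(P)
Area = (1/2) * 18 * 6 * sin(90°)
Area = (1/2) * 18 * 6 * 1
Area = 54

54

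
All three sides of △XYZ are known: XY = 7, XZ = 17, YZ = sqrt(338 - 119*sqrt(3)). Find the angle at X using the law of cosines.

When all three sides of a triangle are known, the law of cosines can be rearranged to find any angle.
cos(C) = (a² + b² - c²) / (2ab) gives cos(X) = sqrt(3)/2.
Taking the inverse cosine: X = 30°.

30°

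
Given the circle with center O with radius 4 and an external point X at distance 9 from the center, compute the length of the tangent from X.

The tangent, radius, and line from the external point to the center form a right triangle.
The right angle is where the tangent meets the radius.
By the Pythagorean theorem: tangent² + 4² = 9²
tangent² = 81 - 16 = 65
tangent = sqrt(65)

sqrt(65)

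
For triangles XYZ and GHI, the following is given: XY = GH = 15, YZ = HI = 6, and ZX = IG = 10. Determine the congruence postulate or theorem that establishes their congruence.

Consider the given information: XY = GH = 15, YZ = HI = 6, and ZX = IG = 10
This is not SAS or HL: SAS requires two sides and the included angle between them. HL only applies to right triangles with matching hypotenuse and leg.
The correct criterion is SSS. All three pairs of corresponding sides are equal (Side-Side-Side).

SSS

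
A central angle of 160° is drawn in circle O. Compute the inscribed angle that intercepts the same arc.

By the inscribed angle theorem, the inscribed angle is half the central angle.
Inscribed angle = 160° / 2 = 80°

80°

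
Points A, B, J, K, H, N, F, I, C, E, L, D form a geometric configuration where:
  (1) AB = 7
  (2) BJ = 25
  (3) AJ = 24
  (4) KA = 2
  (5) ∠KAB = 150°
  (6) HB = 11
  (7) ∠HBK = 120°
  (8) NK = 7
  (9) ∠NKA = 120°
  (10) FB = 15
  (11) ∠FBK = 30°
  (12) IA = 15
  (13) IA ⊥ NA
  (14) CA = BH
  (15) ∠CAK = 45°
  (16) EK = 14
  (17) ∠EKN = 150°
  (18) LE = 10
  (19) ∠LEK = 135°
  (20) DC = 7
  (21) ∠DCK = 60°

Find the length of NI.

Step 1: By the law of cosines on triangle NKA: NA² = 7² + 2² − 2·7·2·cos(120°) = 67, so NA = √67.
Step 2: By the law of cosines on triangle NAI: NI² = √67² + 15² − 2·√67·15·cos(90°) = 292, so NI = 2·√73.

Therefore, the length of NI = 2·√73.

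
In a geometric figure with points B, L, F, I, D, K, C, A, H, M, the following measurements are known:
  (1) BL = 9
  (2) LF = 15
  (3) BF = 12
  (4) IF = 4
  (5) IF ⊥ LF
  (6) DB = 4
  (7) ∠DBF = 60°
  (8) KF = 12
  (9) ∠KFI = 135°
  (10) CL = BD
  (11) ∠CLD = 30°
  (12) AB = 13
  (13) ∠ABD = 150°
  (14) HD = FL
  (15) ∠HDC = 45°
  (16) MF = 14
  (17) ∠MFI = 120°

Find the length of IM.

Step 1: By the law of cosines on triangle IFM: IM² = 4² + 14² − 2·4·14·cos(120°) = 268, so IM = 2·√67.

Therefore, the length of IM = 2·√67.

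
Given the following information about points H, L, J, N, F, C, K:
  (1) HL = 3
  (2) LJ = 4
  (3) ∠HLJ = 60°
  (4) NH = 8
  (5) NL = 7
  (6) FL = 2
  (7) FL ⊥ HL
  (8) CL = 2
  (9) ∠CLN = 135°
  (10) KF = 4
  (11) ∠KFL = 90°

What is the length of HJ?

Step 1: By the law of cosines on triangle HLJ: HJ² = 3² + 4² − 2·3·4·cos(60°) = 13, so HJ = √13.

Therefore, the length of HJ = √13.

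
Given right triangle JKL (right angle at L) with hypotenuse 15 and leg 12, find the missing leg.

Rearranging the Pythagorean theorem to solve for the unknown leg:
leg^2 = hypotenuse^2 - known_leg^2 = 225 - 144 = 81
leg = sqrt(81) = 9.

9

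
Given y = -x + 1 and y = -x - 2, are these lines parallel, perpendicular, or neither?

Slope of line 1: m1 = -1
Slope of line 2: m2 = -1
Since m1 = m2 = -1, the lines are parallel.

Parallel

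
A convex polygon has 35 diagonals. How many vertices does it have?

Using d = n(n - 3)/2, we solve 35 = n(n - 3)/2.
So n(n - 3) = 70.
Testing n = 10: 10 * 7 = 70 = 70. Correct.
The polygon has 10 sides.

10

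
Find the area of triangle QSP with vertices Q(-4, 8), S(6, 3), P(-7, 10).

Using the Shoelace formula for a triangle:
Area = (1/2)|x0(y1 - y2) + x1(y2 - y0) + x2(y0 - y1)|
Area = (1/2)|-4(3 - 10) + 6(10 - 8) + -7(8 - 3)|
Area = (1/2)|28 + 12 + -35|
Area = (1/2)|5|
Area = (1/2)(5)
Area = 5/2

5/2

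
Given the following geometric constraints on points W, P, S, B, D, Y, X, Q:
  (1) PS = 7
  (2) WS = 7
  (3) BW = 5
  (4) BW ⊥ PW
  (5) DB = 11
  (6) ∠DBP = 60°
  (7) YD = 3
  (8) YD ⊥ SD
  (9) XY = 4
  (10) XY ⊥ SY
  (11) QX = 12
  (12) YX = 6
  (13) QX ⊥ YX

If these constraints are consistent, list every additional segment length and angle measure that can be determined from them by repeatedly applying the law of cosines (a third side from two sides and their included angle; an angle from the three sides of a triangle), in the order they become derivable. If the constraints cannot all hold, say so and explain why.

These constraints are not satisfiable: (9) XY = 4 and (12) YX = 6 assign two different lengths to the same segment. No planar figure meets all of them, so nothing further can be derived.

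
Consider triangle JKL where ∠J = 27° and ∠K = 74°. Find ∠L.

The interior angles sum to 180°: angle L = 180 - 27 - 74 = 79°.
The triangle is acute (angles 27°, 74°, 79°).

79 degrees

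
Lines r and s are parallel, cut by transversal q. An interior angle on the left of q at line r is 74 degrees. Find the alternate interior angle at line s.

Alternate interior angles lie on opposite sides of the transversal, between the parallel lines.
By the alternate interior angle theorem, they are equal: 74 degrees.

74 degrees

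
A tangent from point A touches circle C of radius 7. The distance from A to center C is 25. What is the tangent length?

tangent = √(d² - r²) = √(25² - 7²) = √(625 - 49) = √576 = 24

24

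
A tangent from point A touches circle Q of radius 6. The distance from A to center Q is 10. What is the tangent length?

The tangent, radius, and line from the external point to the center form a right triangle.
The right angle is where the tangent meets the radius.
By the Pythagorean theorem: tangent² + 6² = 10²
tangent² = 100 - 36 = 64
tangent = 8

8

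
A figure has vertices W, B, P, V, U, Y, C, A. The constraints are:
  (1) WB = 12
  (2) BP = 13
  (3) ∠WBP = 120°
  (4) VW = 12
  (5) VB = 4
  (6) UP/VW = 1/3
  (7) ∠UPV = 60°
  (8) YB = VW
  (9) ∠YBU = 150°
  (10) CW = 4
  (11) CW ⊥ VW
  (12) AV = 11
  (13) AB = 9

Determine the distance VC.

Step 1: By the law of cosines on triangle VWC: VC² = 12² + 4² − 2·12·4·cos(90°) = 160, so VC = 4·√10.

Therefore, the length of VC = 4·√10.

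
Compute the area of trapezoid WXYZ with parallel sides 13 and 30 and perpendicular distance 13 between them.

Area = (13 + 30) * 13 / 2 = 559 / 2 = 559/2

559/2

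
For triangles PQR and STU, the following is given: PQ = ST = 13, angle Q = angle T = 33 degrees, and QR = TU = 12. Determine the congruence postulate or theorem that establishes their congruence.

The given information provides:
PQ = ST = 13, angle Q = angle T = 33 degrees, and QR = TU = 12
This matches the SAS congruence theorem.
Two pairs of corresponding sides and the included angle are equal (Side-Angle-Side).

SAS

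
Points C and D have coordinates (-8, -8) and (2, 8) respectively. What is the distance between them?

d = sqrt((10)^2 + (16)^2) = sqrt(356) = 2*sqrt(89)

2*sqrt(89)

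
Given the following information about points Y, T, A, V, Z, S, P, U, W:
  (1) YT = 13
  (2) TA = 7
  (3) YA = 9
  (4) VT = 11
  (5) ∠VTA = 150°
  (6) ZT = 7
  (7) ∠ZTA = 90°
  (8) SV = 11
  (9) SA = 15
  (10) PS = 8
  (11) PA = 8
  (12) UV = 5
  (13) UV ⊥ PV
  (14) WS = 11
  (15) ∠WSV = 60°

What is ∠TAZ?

Step 1: By the law of cosines on triangle ATZ: AZ² = 7² + 7² − 2·7·7·cos(90°) = 98, so AZ = 7·√2.
Step 2: By the inverse law of cosines on triangle TAZ: cos(∠TAZ) = (7² + (7·√2)² − 7²) / (2·7·7·√2) = 98/138.59 = 0.7071, so ∠TAZ = 45°.

Therefore, the measure of angle ∠TAZ = 45°.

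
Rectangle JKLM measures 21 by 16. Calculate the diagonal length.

d = sqrt(21^2 + 16^2) = sqrt(697)

sqrt(697)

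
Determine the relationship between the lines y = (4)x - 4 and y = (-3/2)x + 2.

Slope of line 1: m1 = 4
Slope of line 2: m2 = -3/2
m1 != m2 and m1*m2 = -6 != -1. Neither.

Neither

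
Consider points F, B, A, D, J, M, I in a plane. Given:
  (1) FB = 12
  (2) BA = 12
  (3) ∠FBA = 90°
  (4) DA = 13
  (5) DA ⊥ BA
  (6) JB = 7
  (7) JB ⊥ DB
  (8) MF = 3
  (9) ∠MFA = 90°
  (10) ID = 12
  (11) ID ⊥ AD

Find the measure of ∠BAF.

Step 1: By the law of cosines on triangle ABF: AF² = 12² + 12² − 2·12·12·cos(90°) = 288, so AF = 12·√2.
Step 2: By the inverse law of cosines on triangle BAF: cos(∠BAF) = (12² + (12·√2)² − 12²) / (2·12·12·√2) = 288/407.29 = 0.7071, so ∠BAF = 45°.

Therefore, the measure of angle ∠BAF = 45°.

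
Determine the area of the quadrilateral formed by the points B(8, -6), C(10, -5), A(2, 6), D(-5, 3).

Using the Shoelace formula for a quadrilateral (vertices in order):
Area = (1/2)|sum of (x_i * y_(i+1) - x_(i+1) * y_i)|
Terms: (8*-5 - 10*-6) = 20, (10*6 - 2*-5) = 70, (2*3 - -5*6) = 36, (-5*-6 - 8*3) = 6
Sum = 132
Area = (1/2)(132) = 66

66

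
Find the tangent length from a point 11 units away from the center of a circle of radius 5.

Let T be the point of tangency. Then QT ⊥ AT (radius ⊥ tangent).
In right triangle QTA: QA² = QT² + AT²
11² = 5² + AT²
AT² = 96, AT = 4*sqrt(6)

4*sqrt(6)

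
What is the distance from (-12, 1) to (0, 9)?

d = sqrt((0 - -12)^2 + (9 - 1)^2)
d = sqrt(12^2 + 8^2)
d = sqrt(144 + 64)
d = sqrt(208) = 4*sqrt(13)

4*sqrt(13)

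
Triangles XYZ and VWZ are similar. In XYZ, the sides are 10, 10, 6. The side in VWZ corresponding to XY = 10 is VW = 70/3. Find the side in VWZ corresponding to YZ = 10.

Since the triangles are similar, the ratio of corresponding sides is constant.
Scale factor k = VW / XY = 70/3 / 10 = 7/3
WZ = k * YZ = 7/3 * 10 = 70/3

70/3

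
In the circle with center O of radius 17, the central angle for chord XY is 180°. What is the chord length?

Chord = 2(17) sin(90°) = 34

34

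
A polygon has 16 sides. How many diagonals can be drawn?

Total line segments between 16 vertices = C(16,2) = 120.
Subtract the 16 sides: 120 - 16 = 104 diagonals.

104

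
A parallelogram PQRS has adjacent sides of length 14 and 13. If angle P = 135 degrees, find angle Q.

Opposite sides of a parallelogram are parallel, so consecutive angles form co-interior angles on a transversal.
Co-interior angles sum to 180°, giving angle Q = 180 - 135 = 45 degrees.

45 degrees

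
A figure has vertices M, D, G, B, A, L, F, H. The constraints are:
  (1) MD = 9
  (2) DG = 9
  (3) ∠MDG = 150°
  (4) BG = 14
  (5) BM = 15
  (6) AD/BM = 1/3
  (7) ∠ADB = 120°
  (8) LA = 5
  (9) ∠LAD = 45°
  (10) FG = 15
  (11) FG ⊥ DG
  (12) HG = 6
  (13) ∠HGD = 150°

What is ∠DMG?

Step 1: By the law of cosines on triangle MDG: MG² = 9² + 9² − 2·9·9·cos(150°) = 302.3, so MG ≈ 17.39.
Step 2: By the inverse law of cosines on triangle DMG: cos(∠DMG) = (9² + 17.39² − 9²) / (2·9·17.39) = 302.3/312.96 = 0.9659, so ∠DMG = 15°.

Therefore, the measure of angle ∠DMG = 15°.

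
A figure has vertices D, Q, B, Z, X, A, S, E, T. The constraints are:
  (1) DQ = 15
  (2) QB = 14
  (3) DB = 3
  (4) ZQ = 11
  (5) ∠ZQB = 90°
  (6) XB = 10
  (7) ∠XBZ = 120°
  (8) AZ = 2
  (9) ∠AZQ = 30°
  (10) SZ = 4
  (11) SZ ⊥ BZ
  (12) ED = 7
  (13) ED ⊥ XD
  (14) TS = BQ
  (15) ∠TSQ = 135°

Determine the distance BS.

Step 1: By the law of cosines on triangle ZQB: ZB² = 11² + 14² − 2·11·14·cos(90°) = 317, so ZB ≈ 17.8.
Step 2: By the law of cosines on triangle BZS: BS² = 17.8² + 4² − 2·17.8·4·cos(90°) = 333, so BS = 3·√37.

Therefore, the length of BS = 3·√37.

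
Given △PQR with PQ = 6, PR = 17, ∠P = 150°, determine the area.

When two sides and the included angle are known, the area formula is (1/2)ab sin(C).
The height from one side to the opposite vertex is 17 sin(150°) = 17/2.
Area = (1/2) * 6 * 17/2 = 51/2.

51/2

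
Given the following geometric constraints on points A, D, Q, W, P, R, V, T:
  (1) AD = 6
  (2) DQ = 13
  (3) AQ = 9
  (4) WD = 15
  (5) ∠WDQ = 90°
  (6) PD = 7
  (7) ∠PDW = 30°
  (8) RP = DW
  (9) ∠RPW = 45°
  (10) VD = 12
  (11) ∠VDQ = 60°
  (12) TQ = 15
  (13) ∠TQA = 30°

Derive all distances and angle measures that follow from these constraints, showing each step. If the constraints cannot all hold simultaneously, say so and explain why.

The constraints are consistent.

From the given relations:
  RP = DW = 15

Step 1: From AQ = 9, QT = 15, and ∠AQT = 30°, by the law of cosines:
  AT² = AQ² + QT² - 2·AQ·QT·cos(30°) = 81 + 225 - 233.8 = 72.17
  AT ≈ 8.5

Step 2: From QD = 13, DW = 15, and ∠QDW = 90°, by the law of cosines:
  QW² = QD² + DW² - 2·QD·DW·cos(90°) = 169 + 225 - 0 = 394
  QW ≈ 19.85

Step 3: From QD = 13, DV = 12, and ∠QDV = 60°, by the law of cosines:
  QV² = QD² + DV² - 2·QD·DV·cos(60°) = 169 + 144 - 156 = 157
  QV = √157

Step 4: From WD = 15, DP = 7, and ∠WDP = 30°, by the law of cosines:
  WP² = WD² + DP² - 2·WD·DP·cos(30°) = 225 + 49 - 181.9 = 92.13
  WP ≈ 9.6

Step 5: From AD = 6, AQ = 9, DQ = 13, by the inverse law of cosines:
  cos(∠DAQ) = (AD² + AQ² - DQ²) / (2·AD·AQ)
  ∠DAQ = 118.78°

Step 6: From DA = 6, DQ = 13, AQ = 9, by the inverse law of cosines:
  cos(∠ADQ) = (DA² + DQ² - AQ²) / (2·DA·DQ)
  ∠ADQ = 37.36°

Step 7: From QA = 9, QD = 13, AD = 6, by the inverse law of cosines:
  cos(∠AQD) = (QA² + QD² - AD²) / (2·QA·QD)
  ∠AQD = 23.86°

Step 8: From WP = 9.6, PR = 15, and ∠WPR = 45°, by the law of cosines:
  WR² = WP² + PR² - 2·WP·PR·cos(45°) = 92.13 + 225 - 203.6 = 113.5
  WR ≈ 10.65

Step 9: From AQ = 9, AT = 8.5, QT = 15, by the inverse law of cosines:
  cos(∠QAT) = (AQ² + AT² - QT²) / (2·AQ·AT)
  ∠QAT = 118.02°

Step 10: From QD = 13, QV = √157, DV = 12, by the inverse law of cosines:
  cos(∠DQV) = (QD² + QV² - DV²) / (2·QD·QV)
  ∠DQV = 56.04°

Step 11: From QD = 13, QW = 19.85, DW = 15, by the inverse law of cosines:
  cos(∠DQW) = (QD² + QW² - DW²) / (2·QD·QW)
  ∠DQW = 49.09°

Step 12: From WD = 15, WP = 9.6, DP = 7, by the inverse law of cosines:
  cos(∠DWP) = (WD² + WP² - DP²) / (2·WD·WP)
  ∠DWP = 21.39°

Step 13: From WD = 15, WQ = 19.85, DQ = 13, by the inverse law of cosines:
  cos(∠DWQ) = (WD² + WQ² - DQ²) / (2·WD·WQ)
  ∠DWQ = 40.91°

Step 14: From PD = 7, PW = 9.6, DW = 15, by the inverse law of cosines:
  cos(∠DPW) = (PD² + PW² - DW²) / (2·PD·PW)
  ∠DPW = 128.61°

Step 15: From VD = 12, VQ = √157, DQ = 13, by the inverse law of cosines:
  cos(∠DVQ) = (VD² + VQ² - DQ²) / (2·VD·VQ)
  ∠DVQ = 63.96°

Step 16: From TA = 8.5, TQ = 15, AQ = 9, by the inverse law of cosines:
  cos(∠ATQ) = (TA² + TQ² - AQ²) / (2·TA·TQ)
  ∠ATQ = 31.98°

Step 17: From WP = 9.6, WR = 10.65, PR = 15, by the inverse law of cosines:
  cos(∠PWR) = (WP² + WR² - PR²) / (2·WP·WR)
  ∠PWR = 95.43°

Step 18: From RP = 15, RW = 10.65, PW = 9.6, by the inverse law of cosines:
  cos(∠PRW) = (RP² + RW² - PW²) / (2·RP·RW)
  ∠PRW = 39.57°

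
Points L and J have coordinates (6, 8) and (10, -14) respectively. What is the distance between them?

d = sqrt((10 - 6)^2 + (-14 - 8)^2)
d = sqrt(4^2 + -22^2)
d = sqrt(16 + 484)
d = sqrt(500) = 10*sqrt(5)

10*sqrt(5)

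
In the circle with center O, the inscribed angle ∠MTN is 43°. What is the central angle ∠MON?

The inscribed angle theorem states that a central angle is always twice any inscribed angle that subtends the same arc.
Since the inscribed angle is 43°, the central angle = 2 × 43° = 86°.

86°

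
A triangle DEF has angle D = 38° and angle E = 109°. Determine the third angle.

By the triangle angle sum property, the three interior angles of any triangle add up to 180°.
We know angle D = 38° and angle E = 109°, so their sum is 147°.
Therefore angle F = 180° - 147° = 33°.

33 degrees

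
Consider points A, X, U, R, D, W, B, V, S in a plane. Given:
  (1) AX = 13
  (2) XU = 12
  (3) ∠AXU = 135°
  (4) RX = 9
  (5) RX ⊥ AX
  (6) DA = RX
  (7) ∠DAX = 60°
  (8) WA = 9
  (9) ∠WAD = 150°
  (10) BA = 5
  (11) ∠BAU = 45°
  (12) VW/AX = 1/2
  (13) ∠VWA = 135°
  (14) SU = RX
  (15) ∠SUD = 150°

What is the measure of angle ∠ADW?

From the given relations: DA = RX = 9.
Step 1: By the law of cosines on triangle DAW: DW² = 9² + 9² − 2·9·9·cos(150°) = 302.3, so DW ≈ 17.39.
Step 2: By the inverse law of cosines on triangle ADW: cos(∠ADW) = (9² + 17.39² − 9²) / (2·9·17.39) = 302.3/312.96 = 0.9659, so ∠ADW = 15°.

Therefore, the measure of angle ∠ADW = 15°.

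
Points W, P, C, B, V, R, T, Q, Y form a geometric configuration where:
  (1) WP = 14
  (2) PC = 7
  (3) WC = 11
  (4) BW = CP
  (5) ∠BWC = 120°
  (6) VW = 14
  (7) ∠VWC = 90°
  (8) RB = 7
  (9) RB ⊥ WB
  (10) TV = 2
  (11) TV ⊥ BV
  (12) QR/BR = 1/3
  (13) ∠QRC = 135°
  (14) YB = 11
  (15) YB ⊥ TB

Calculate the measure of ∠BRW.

From the given relations: BW = CP = 7.
Step 1: By the law of cosines on triangle RBW: RW² = 7² + 7² − 2·7·7·cos(90°) = 98, so RW = 7·√2.
Step 2: By the inverse law of cosines on triangle BRW: cos(∠BRW) = (7² + (7·√2)² − 7²) / (2·7·7·√2) = 98/138.59 = 0.7071, so ∠BRW = 45°.

Therefore, the measure of angle ∠BRW = 45°.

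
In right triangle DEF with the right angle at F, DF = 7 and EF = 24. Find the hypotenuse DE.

By the Pythagorean theorem: DE^2 = DF^2 + EF^2
DE^2 = 7^2 + 24^2 = 49 + 576 = 625
DE = sqrt(625) = 25

25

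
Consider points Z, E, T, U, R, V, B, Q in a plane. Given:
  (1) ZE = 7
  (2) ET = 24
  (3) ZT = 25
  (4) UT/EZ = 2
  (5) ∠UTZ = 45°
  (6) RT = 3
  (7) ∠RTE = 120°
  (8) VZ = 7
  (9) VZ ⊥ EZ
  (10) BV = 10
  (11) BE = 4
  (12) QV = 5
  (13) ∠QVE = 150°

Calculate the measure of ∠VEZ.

Step 1: By the law of cosines on triangle EZV: EV² = 7² + 7² − 2·7·7·cos(90°) = 98, so EV = 7·√2.
Step 2: By the inverse law of cosines on triangle VEZ: cos(∠VEZ) = ((7·√2)² + 7² − 7²) / (2·7·√2·7) = 98/138.59 = 0.7071, so ∠VEZ = 45°.

Therefore, the measure of angle ∠VEZ = 45°.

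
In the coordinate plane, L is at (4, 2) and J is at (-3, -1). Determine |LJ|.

d = sqrt((-7)^2 + (-3)^2) = sqrt(58)

sqrt(58)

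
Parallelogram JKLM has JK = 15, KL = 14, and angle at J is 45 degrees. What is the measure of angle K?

Consecutive angles are supplementary: angle K = 180 - 45 = 135 degrees.

135 degrees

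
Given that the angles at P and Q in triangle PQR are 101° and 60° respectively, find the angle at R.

By the triangle angle sum property, the three interior angles of any triangle add up to 180°.
We know angle P = 101° and angle Q = 60°, so their sum is 161°.
Therefore angle R = 180° - 161° = 19°.

19 degrees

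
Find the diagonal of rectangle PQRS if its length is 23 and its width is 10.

d = sqrt(23^2 + 10^2) = sqrt(629)

sqrt(629)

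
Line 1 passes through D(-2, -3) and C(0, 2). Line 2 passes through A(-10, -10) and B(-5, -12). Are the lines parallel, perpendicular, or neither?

Slope of line 1: m1 = (2 - -3)/(0 - -2) = 5/2 = 5/2
Slope of line 2: m2 = (-12 - -10)/(-5 - -10) = -2/5 = -2/5
m1 * m2 = (5/2) * (-2/5) = -1 = -1, so the lines are perpendicular.

Perpendicular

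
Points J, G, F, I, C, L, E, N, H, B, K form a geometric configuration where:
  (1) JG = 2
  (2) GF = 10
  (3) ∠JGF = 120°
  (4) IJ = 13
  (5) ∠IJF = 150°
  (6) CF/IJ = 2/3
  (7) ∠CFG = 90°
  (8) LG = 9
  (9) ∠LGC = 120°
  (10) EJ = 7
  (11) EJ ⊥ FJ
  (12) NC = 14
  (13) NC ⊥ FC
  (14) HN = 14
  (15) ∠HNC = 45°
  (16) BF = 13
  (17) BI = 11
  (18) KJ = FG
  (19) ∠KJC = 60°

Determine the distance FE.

Step 1: By the law of cosines on triangle JGF: JF² = 2² + 10² − 2·2·10·cos(120°) = 124, so JF = 2·√31.
Step 2: By the law of cosines on triangle FJE: FE² = (2·√31)² + 7² − 2·2·√31·7·cos(90°) = 173, so FE = √173.

Therefore, the length of FE = √173.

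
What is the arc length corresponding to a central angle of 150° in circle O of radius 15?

Arc length = 2πr × θ/360
= 2π × 15 × 5/12
= 25*pi/2

25*pi/2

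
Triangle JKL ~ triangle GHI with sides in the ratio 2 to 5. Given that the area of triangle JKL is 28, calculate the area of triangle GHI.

The ratio of areas of similar triangles = (side ratio)^2.
Side ratio = 2:5, so area ratio = 4:25.
Area of GHI / Area of JKL = 25/4
Area of GHI = 28 * 25/4 = 175

175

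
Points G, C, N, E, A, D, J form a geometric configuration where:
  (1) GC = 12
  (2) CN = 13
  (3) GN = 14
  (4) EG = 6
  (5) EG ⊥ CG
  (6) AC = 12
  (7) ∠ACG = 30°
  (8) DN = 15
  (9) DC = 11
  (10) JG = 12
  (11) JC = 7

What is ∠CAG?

Step 1: By the law of cosines on triangle ACG: AG² = 12² + 12² − 2·12·12·cos(30°) = 38.58, so AG ≈ 6.21.
Step 2: By the inverse law of cosines on triangle CAG: cos(∠CAG) = (12² + 6.21² − 12²) / (2·12·6.21) = 38.58/149.08 = 0.2588, so ∠CAG = 75°.

Therefore, the measure of angle ∠CAG = 75°.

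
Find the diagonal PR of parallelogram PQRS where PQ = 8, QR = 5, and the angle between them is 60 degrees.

The diagonal of a parallelogram can be found by treating two adjacent sides and the diagonal as a triangle.
Applying the law of cosines with sides 8, 5 and included angle 60°:
d^2 = 64 + 25 - 80*cos(60°) = 49
d = 7

7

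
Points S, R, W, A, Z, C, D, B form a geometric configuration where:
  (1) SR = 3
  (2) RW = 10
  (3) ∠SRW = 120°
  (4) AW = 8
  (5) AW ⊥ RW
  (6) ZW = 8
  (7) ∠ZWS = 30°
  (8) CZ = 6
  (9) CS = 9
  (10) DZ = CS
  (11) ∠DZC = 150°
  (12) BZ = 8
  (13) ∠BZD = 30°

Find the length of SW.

Step 1: By the law of cosines on triangle SRW: SW² = 3² + 10² − 2·3·10·cos(120°) = 139, so SW = √139.

Therefore, the length of SW = √139.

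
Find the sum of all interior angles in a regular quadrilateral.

The sum of interior angles of an n-sided polygon is (n - 2) * 180.
For n = 4: (4 - 2) * 180 = 2 * 180 = 360 degrees.

360 degrees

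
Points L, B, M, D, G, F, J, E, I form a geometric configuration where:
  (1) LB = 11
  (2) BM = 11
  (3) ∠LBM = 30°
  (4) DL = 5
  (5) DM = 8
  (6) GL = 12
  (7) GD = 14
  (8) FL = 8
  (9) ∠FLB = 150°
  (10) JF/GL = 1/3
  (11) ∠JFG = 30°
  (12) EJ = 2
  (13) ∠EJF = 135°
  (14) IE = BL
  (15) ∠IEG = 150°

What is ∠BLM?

Step 1: By the law of cosines on triangle LBM: LM² = 11² + 11² − 2·11·11·cos(30°) = 32.42, so LM ≈ 5.69.
Step 2: By the inverse law of cosines on triangle BLM: cos(∠BLM) = (11² + 5.69² − 11²) / (2·11·5.69) = 32.42/125.27 = 0.2588, so ∠BLM = 75°.

Therefore, the measure of angle ∠BLM = 75°.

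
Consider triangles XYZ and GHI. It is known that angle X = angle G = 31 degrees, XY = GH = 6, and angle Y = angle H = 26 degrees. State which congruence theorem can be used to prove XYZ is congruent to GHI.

The given information provides:
angle X = angle G = 31 degrees, XY = GH = 6, and angle Y = angle H = 26 degrees
This matches the ASA congruence theorem.
Two pairs of corresponding angles and the included side are equal (Angle-Side-Angle).

ASA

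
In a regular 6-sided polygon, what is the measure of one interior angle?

Each interior angle of a regular n-gon is (n - 2) * 180 / n.
For n = 6: (6 - 2) * 180 / 6 = 720/6 = 120 degrees.

120 degrees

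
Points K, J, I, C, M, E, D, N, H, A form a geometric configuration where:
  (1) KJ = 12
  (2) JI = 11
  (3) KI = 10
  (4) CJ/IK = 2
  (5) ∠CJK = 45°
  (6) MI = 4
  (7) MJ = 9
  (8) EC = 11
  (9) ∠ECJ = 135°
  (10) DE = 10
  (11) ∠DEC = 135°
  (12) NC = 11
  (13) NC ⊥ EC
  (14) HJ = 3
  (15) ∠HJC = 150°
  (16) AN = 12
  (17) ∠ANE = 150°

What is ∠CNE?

Step 1: By the law of cosines on triangle NCE: NE² = 11² + 11² − 2·11·11·cos(90°) = 242, so NE = 11·√2.
Step 2: By the inverse law of cosines on triangle CNE: cos(∠CNE) = (11² + (11·√2)² − 11²) / (2·11·11·√2) = 242/342.24 = 0.7071, so ∠CNE = 45°.

Therefore, the measure of angle ∠CNE = 45°.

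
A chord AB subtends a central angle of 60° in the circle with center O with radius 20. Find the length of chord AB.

Chord = 2(20) sin(30°) = 20

20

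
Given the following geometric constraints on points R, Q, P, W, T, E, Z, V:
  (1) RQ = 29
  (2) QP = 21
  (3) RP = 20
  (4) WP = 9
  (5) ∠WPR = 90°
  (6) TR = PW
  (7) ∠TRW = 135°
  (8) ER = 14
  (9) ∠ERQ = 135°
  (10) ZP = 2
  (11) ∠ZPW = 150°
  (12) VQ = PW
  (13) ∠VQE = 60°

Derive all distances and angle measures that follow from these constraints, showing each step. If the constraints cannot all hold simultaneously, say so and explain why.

The constraints are consistent.

From the given relations:
  TR = PW = 9
  VQ = PW = 9

Step 1: From RP = 20, PW = 9, and ∠RPW = 90°, by the law of cosines:
  RW² = RP² + PW² - 2·RP·PW·cos(90°) = 400 + 81 - 0 = 481
  RW ≈ 21.93

Step 2: From QR = 29, RE = 14, and ∠QRE = 135°, by the law of cosines:
  QE² = QR² + RE² - 2·QR·RE·cos(135°) = 841 + 196 + 574.2 = 1611
  QE ≈ 40.14

Step 3: From WP = 9, PZ = 2, and ∠WPZ = 150°, by the law of cosines:
  WZ² = WP² + PZ² - 2·WP·PZ·cos(150°) = 81 + 4 + 31.18 = 116.2
  WZ ≈ 10.78

Step 4: From RP = 20, RQ = 29, PQ = 21, by the inverse law of cosines:
  cos(∠PRQ) = (RP² + RQ² - PQ²) / (2·RP·RQ)
  ∠PRQ = 46.4°

Step 5: From QP = 21, QR = 29, PR = 20, by the inverse law of cosines:
  cos(∠PQR) = (QP² + QR² - PR²) / (2·QP·QR)
  ∠PQR = 43.6°

Step 6: From PQ = 21, PR = 20, QR = 29, by the inverse law of cosines:
  cos(∠QPR) = (PQ² + PR² - QR²) / (2·PQ·PR)
  ∠QPR = 90°

Step 7: From WR = 21.93, RT = 9, and ∠WRT = 135°, by the law of cosines:
  WT² = WR² + RT² - 2·WR·RT·cos(135°) = 481 + 81 + 279.1 = 841.1
  WT ≈ 29

Step 8: From EQ = 40.14, QV = 9, and ∠EQV = 60°, by the law of cosines:
  EV² = EQ² + QV² - 2·EQ·QV·cos(60°) = 1611 + 81 - 361.3 = 1331
  EV ≈ 36.48

Step 9: From RP = 20, RW = 21.93, PW = 9, by the inverse law of cosines:
  cos(∠PRW) = (RP² + RW² - PW²) / (2·RP·RW)
  ∠PRW = 24.23°

Step 10: From QE = 40.14, QR = 29, ER = 14, by the inverse law of cosines:
  cos(∠EQR) = (QE² + QR² - ER²) / (2·QE·QR)
  ∠EQR = 14.28°

Step 11: From WP = 9, WR = 21.93, PR = 20, by the inverse law of cosines:
  cos(∠PWR) = (WP² + WR² - PR²) / (2·WP·WR)
  ∠PWR = 65.77°

Step 12: From WP = 9, WZ = 10.78, PZ = 2, by the inverse law of cosines:
  cos(∠PWZ) = (WP² + WZ² - PZ²) / (2·WP·WZ)
  ∠PWZ = 5.32°

Step 13: From EQ = 40.14, ER = 14, QR = 29, by the inverse law of cosines:
  cos(∠QER) = (EQ² + ER² - QR²) / (2·EQ·ER)
  ∠QER = 30.72°

Step 14: From ZP = 2, ZW = 10.78, PW = 9, by the inverse law of cosines:
  cos(∠PZW) = (ZP² + ZW² - PW²) / (2·ZP·ZW)
  ∠PZW = 24.68°

Step 15: From WR = 21.93, WT = 29, RT = 9, by the inverse law of cosines:
  cos(∠RWT) = (WR² + WT² - RT²) / (2·WR·WT)
  ∠RWT = 12.68°

Step 16: From TR = 9, TW = 29, RW = 21.93, by the inverse law of cosines:
  cos(∠RTW) = (TR² + TW² - RW²) / (2·TR·TW)
  ∠RTW = 32.32°

Step 17: From EQ = 40.14, EV = 36.48, QV = 9, by the inverse law of cosines:
  cos(∠QEV) = (EQ² + EV² - QV²) / (2·EQ·EV)
  ∠QEV = 12.34°

Step 18: From VE = 36.48, VQ = 9, EQ = 40.14, by the inverse law of cosines:
  cos(∠EVQ) = (VE² + VQ² - EQ²) / (2·VE·VQ)
  ∠EVQ = 107.66°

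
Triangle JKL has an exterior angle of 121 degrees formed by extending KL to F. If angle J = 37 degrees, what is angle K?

By the exterior angle theorem: exterior angle = sum of remote interior angles.
121 = 37 + angle K
angle K = 121 - 37 = 84 degrees

84 degrees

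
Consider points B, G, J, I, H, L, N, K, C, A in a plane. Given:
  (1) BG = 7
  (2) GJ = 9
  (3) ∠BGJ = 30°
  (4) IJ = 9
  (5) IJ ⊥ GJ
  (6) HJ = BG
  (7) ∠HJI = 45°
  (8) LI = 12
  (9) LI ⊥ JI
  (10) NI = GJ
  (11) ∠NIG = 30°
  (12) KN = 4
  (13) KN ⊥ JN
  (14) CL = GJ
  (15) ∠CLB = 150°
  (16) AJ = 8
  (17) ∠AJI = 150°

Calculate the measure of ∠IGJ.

Step 1: By the law of cosines on triangle GJI: GI² = 9² + 9² − 2·9·9·cos(90°) = 162, so GI = 9·√2.
Step 2: By the inverse law of cosines on triangle IGJ: cos(∠IGJ) = ((9·√2)² + 9² − 9²) / (2·9·√2·9) = 162/229.1 = 0.7071, so ∠IGJ = 45°.

Therefore, the measure of angle ∠IGJ = 45°.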